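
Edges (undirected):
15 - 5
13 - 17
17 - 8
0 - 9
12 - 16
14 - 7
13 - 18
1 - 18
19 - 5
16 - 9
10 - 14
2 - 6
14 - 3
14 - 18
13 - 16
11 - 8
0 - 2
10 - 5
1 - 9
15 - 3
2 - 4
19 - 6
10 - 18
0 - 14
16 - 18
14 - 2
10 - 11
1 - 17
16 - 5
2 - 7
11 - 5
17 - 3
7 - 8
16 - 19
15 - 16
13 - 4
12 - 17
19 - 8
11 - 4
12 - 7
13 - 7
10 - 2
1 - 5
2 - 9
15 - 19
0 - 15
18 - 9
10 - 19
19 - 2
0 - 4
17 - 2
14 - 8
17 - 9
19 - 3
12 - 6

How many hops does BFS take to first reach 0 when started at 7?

2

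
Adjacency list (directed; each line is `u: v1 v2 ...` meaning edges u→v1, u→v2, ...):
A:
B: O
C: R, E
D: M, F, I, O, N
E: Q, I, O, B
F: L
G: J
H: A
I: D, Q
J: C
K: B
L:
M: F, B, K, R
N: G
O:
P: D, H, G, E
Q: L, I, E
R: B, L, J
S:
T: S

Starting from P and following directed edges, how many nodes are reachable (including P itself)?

18

BFS from P visits: P, D, H, G, E, M, F, I, O, N, A, J, Q, B, K, R, L, C
Reachable nodes: 18 of 20 total.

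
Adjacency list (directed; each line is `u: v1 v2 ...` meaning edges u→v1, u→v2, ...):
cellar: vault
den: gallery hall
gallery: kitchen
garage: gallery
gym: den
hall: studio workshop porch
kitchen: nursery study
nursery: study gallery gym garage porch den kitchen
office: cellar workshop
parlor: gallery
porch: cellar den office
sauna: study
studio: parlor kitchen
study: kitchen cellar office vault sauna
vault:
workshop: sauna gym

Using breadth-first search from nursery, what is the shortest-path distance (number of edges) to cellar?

Level 0: nursery
Level 1: den, gallery, garage, gym, kitchen, porch, study
Level 2: cellar, hall, office, sauna, vault
Level 3: studio, workshop
Level 4: parlor
cellar first appears at level 2.

2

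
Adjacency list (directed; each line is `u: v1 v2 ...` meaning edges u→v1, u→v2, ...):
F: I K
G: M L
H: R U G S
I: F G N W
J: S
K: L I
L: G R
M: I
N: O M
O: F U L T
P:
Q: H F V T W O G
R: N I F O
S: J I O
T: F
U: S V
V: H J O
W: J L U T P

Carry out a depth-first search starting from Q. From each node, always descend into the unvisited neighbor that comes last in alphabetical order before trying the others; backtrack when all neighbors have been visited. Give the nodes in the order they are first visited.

Visit Q
Q → W
W → U
U → V
V → O
O → T
T → F
F → K
K → L
L → R
R → N
N → M
M → I
I → G
V → J
J → S
V → H
W → P

Q → W → U → V → O → T → F → K → L → R → N → M → I → G → J → S → H → P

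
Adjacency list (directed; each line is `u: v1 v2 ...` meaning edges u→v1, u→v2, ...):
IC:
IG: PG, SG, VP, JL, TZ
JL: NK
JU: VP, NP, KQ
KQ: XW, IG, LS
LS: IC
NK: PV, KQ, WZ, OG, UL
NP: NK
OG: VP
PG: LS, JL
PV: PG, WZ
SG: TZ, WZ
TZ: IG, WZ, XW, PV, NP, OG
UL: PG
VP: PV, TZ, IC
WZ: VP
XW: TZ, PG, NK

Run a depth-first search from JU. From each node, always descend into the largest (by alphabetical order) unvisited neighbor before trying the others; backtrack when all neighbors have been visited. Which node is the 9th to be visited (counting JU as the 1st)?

Visit JU
JU → VP
VP → TZ
TZ → XW
XW → PG
PG → LS
LS → IC
PG → JL
JL → NK
NK → WZ
NK → UL
NK → PV
NK → OG
NK → KQ
KQ → IG
IG → SG
TZ → NP

Visit order: JU, VP, TZ, XW, PG, LS, IC, JL, NK, WZ, UL, PV, OG, KQ, IG, SG, NP

NK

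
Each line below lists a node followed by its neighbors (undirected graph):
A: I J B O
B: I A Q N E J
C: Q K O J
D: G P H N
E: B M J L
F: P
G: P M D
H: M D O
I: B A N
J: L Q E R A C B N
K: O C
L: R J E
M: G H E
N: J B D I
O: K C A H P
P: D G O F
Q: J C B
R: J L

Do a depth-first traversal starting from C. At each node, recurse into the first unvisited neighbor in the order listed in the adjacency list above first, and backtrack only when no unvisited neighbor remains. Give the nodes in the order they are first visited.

C, Q, J, L, R, E, B, I, A, O, K, H, M, G, P, D, N, F

Visit C
C → Q
Q → J
J → L
L → R
L → E
E → B
B → I
I → A
A → O
O → K
O → H
H → M
M → G
G → P
P → D
D → N
P → F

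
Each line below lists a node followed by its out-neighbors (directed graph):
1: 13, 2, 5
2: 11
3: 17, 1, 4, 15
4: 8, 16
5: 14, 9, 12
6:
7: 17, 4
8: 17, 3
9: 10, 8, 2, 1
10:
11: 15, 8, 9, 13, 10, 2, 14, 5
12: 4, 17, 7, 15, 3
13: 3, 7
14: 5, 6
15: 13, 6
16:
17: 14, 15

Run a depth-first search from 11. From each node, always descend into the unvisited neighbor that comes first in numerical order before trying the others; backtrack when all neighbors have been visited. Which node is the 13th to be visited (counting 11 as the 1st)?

Visit 11
11 → 2
11 → 5
5 → 9
9 → 1
1 → 13
13 → 3
3 → 4
4 → 8
8 → 17
17 → 14
14 → 6
17 → 15
4 → 16
13 → 7
9 → 10
5 → 12

Visit order: 11, 2, 5, 9, 1, 13, 3, 4, 8, 17, 14, 6, 15, 16, 7, 10, 12

15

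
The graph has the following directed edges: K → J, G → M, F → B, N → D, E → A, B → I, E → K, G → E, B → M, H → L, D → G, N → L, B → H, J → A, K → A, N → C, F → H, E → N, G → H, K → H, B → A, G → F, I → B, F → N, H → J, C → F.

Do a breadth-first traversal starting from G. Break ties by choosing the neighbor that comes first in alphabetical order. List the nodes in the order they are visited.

G, E, F, H, M, A, K, N, B, J, L, C, D, I

Visit G; enqueue E, F, H, M → queue [E, F, H, M]
Visit E; enqueue A, K, N → queue [F, H, M, A, K, N]
Visit F; enqueue B → queue [H, M, A, K, N, B]
Visit H; enqueue J, L → queue [M, A, K, N, B, J, L]
Visit M → queue [A, K, N, B, J, L]
Visit A → queue [K, N, B, J, L]
Visit K → queue [N, B, J, L]
Visit N; enqueue C, D → queue [B, J, L, C, D]
Visit B; enqueue I → queue [J, L, C, D, I]
Visit J → queue [L, C, D, I]
Visit L → queue [C, D, I]
Visit C → queue [D, I]
Visit D → queue [I]
Visit I → queue []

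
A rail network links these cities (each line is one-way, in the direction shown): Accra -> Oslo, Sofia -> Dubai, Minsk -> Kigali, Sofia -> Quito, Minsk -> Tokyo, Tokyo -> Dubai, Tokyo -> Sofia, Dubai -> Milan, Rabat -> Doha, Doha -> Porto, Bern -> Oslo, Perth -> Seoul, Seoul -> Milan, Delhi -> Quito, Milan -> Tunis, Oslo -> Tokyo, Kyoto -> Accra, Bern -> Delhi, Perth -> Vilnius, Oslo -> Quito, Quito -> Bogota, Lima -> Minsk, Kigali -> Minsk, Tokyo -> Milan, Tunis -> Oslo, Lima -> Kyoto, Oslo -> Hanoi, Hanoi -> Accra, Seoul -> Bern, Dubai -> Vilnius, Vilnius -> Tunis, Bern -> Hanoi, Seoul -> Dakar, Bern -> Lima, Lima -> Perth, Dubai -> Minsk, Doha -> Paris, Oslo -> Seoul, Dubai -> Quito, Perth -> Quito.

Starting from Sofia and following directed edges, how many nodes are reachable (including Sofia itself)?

BFS from Sofia visits: Sofia, Quito, Dubai, Bogota, Vilnius, Minsk, Milan, Tunis, Tokyo, Kigali, Oslo, Seoul, Hanoi, Dakar, Bern, Accra, Lima, Delhi, Perth, Kyoto
Reachable nodes: 20 of 24 total.

20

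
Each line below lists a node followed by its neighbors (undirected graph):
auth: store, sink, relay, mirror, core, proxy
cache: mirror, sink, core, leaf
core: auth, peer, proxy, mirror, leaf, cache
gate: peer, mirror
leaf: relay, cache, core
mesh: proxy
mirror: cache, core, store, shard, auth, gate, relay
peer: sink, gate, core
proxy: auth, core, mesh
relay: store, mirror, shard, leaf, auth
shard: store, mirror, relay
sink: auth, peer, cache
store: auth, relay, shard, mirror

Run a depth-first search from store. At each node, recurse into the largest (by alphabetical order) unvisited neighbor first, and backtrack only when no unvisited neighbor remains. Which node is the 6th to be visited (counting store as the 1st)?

peer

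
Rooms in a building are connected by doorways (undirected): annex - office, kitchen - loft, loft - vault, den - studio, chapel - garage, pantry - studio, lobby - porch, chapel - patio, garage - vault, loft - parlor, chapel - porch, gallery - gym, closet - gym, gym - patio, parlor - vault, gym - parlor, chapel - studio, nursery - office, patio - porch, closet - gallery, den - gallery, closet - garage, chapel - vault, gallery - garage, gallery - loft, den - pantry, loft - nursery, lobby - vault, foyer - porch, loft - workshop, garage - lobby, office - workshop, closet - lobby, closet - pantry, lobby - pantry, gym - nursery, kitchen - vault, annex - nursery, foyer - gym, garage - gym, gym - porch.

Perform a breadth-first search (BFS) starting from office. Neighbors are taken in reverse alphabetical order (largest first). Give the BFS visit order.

office, workshop, nursery, annex, loft, gym, vault, parlor, kitchen, gallery, porch, patio, garage, foyer, closet, lobby, chapel, den, pantry, studio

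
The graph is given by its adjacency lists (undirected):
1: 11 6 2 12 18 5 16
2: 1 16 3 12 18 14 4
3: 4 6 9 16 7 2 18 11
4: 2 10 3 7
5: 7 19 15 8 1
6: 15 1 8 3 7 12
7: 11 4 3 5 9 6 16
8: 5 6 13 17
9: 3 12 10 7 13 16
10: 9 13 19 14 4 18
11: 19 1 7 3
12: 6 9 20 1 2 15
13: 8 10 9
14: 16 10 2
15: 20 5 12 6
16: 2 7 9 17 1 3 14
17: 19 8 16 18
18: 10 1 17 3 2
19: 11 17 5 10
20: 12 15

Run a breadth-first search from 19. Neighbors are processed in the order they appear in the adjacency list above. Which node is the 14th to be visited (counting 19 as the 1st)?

Visit 19; enqueue 11, 17, 5, 10 → queue [11, 17, 5, 10]
Visit 11; enqueue 1, 7, 3 → queue [17, 5, 10, 1, 7, 3]
Visit 17; enqueue 8, 16, 18 → queue [5, 10, 1, 7, 3, 8, 16, 18]
Visit 5; enqueue 15 → queue [10, 1, 7, 3, 8, 16, 18, 15]
Visit 10; enqueue 9, 13, 14, 4 → queue [1, 7, 3, 8, 16, 18, 15, 9, 13, 14, 4]
Visit 1; enqueue 6, 2, 12 → queue [7, 3, 8, 16, 18, 15, 9, 13, 14, 4, 6, 2, 12]
Visit 7 → queue [3, 8, 16, 18, 15, 9, 13, 14, 4, 6, 2, 12]
Visit 3 → queue [8, 16, 18, 15, 9, 13, 14, 4, 6, 2, 12]
Visit 8 → queue [16, 18, 15, 9, 13, 14, 4, 6, 2, 12]
Visit 16 → queue [18, 15, 9, 13, 14, 4, 6, 2, 12]
Visit 18 → queue [15, 9, 13, 14, 4, 6, 2, 12]
Visit 15; enqueue 20 → queue [9, 13, 14, 4, 6, 2, 12, 20]
Visit 9 → queue [13, 14, 4, 6, 2, 12, 20]
Visit 13 → queue [14, 4, 6, 2, 12, 20]
Visit 14 → queue [4, 6, 2, 12, 20]
Visit 4 → queue [6, 2, 12, 20]
Visit 6 → queue [2, 12, 20]
Visit 2 → queue [12, 20]
Visit 12 → queue [20]
Visit 20 → queue []

Visit order: 19, 11, 17, 5, 10, 1, 7, 3, 8, 16, 18, 15, 9, 13, 14, 4, 6, 2, 12, 20

13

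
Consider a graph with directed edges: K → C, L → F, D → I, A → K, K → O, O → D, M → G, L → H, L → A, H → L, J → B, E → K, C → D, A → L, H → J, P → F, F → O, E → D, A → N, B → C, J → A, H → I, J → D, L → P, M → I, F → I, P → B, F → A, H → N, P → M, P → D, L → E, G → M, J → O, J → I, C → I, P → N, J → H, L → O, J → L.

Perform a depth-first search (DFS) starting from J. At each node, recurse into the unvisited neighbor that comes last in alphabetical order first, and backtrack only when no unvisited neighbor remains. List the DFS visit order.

J O D I L P N M G F A K C B H E

Visit J
J → O
O → D
D → I
J → L
L → P
P → N
P → M
M → G
P → F
F → A
A → K
K → C
P → B
L → H
L → E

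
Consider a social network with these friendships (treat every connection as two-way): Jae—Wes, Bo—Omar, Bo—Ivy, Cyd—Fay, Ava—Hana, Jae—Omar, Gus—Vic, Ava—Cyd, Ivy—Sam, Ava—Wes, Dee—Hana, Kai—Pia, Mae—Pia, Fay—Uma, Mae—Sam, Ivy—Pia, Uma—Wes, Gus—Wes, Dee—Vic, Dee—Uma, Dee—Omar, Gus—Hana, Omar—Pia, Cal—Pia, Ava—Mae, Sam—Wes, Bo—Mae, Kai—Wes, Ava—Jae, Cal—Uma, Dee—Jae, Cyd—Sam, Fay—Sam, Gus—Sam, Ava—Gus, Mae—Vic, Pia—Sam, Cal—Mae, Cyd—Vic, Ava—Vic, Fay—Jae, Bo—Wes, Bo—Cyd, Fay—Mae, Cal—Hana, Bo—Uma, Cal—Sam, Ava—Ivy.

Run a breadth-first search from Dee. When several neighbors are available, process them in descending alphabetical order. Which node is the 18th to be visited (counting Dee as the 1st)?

Kai

Visit Dee; enqueue Vic, Uma, Omar, Jae, Hana → queue [Vic, Uma, Omar, Jae, Hana]
Visit Vic; enqueue Mae, Gus, Cyd, Ava → queue [Uma, Omar, Jae, Hana, Mae, Gus, Cyd, Ava]
Visit Uma; enqueue Wes, Fay, Cal, Bo → queue [Omar, Jae, Hana, Mae, Gus, Cyd, Ava, Wes, Fay, Cal, Bo]
Visit Omar; enqueue Pia → queue [Jae, Hana, Mae, Gus, Cyd, Ava, Wes, Fay, Cal, Bo, Pia]
Visit Jae → queue [Hana, Mae, Gus, Cyd, Ava, Wes, Fay, Cal, Bo, Pia]
Visit Hana → queue [Mae, Gus, Cyd, Ava, Wes, Fay, Cal, Bo, Pia]
Visit Mae; enqueue Sam → queue [Gus, Cyd, Ava, Wes, Fay, Cal, Bo, Pia, Sam]
Visit Gus → queue [Cyd, Ava, Wes, Fay, Cal, Bo, Pia, Sam]
Visit Cyd → queue [Ava, Wes, Fay, Cal, Bo, Pia, Sam]
Visit Ava; enqueue Ivy → queue [Wes, Fay, Cal, Bo, Pia, Sam, Ivy]
Visit Wes; enqueue Kai → queue [Fay, Cal, Bo, Pia, Sam, Ivy, Kai]
Visit Fay → queue [Cal, Bo, Pia, Sam, Ivy, Kai]
Visit Cal → queue [Bo, Pia, Sam, Ivy, Kai]
Visit Bo → queue [Pia, Sam, Ivy, Kai]
Visit Pia → queue [Sam, Ivy, Kai]
Visit Sam → queue [Ivy, Kai]
Visit Ivy → queue [Kai]
Visit Kai → queue []

Visit order: Dee, Vic, Uma, Omar, Jae, Hana, Mae, Gus, Cyd, Ava, Wes, Fay, Cal, Bo, Pia, Sam, Ivy, Kai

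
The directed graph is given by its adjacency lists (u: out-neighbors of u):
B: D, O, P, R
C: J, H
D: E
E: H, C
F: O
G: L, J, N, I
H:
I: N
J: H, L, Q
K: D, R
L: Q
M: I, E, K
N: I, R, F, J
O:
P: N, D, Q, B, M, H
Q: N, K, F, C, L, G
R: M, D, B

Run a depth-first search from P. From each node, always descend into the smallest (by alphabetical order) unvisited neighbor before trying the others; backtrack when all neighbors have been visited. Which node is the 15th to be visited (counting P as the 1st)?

Visit P
P → B
B → D
D → E
E → C
C → H
C → J
J → L
L → Q
Q → F
F → O
Q → G
G → I
I → N
N → R
R → M
M → K

Visit order: P, B, D, E, C, H, J, L, Q, F, O, G, I, N, R, M, K

R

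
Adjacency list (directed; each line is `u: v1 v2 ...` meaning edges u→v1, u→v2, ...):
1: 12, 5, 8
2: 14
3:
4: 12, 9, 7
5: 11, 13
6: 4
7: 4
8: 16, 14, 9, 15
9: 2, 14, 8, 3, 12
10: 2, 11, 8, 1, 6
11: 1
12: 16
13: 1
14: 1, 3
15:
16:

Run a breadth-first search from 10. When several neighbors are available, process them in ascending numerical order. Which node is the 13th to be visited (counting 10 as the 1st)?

Visit 10; enqueue 1, 2, 6, 8, 11 → queue [1, 2, 6, 8, 11]
Visit 1; enqueue 5, 12 → queue [2, 6, 8, 11, 5, 12]
Visit 2; enqueue 14 → queue [6, 8, 11, 5, 12, 14]
Visit 6; enqueue 4 → queue [8, 11, 5, 12, 14, 4]
Visit 8; enqueue 9, 15, 16 → queue [11, 5, 12, 14, 4, 9, 15, 16]
Visit 11 → queue [5, 12, 14, 4, 9, 15, 16]
Visit 5; enqueue 13 → queue [12, 14, 4, 9, 15, 16, 13]
Visit 12 → queue [14, 4, 9, 15, 16, 13]
Visit 14; enqueue 3 → queue [4, 9, 15, 16, 13, 3]
Visit 4; enqueue 7 → queue [9, 15, 16, 13, 3, 7]
Visit 9 → queue [15, 16, 13, 3, 7]
Visit 15 → queue [16, 13, 3, 7]
Visit 16 → queue [13, 3, 7]
Visit 13 → queue [3, 7]
Visit 3 → queue [7]
Visit 7 → queue []

Visit order: 10, 1, 2, 6, 8, 11, 5, 12, 14, 4, 9, 15, 16, 13, 3, 7

16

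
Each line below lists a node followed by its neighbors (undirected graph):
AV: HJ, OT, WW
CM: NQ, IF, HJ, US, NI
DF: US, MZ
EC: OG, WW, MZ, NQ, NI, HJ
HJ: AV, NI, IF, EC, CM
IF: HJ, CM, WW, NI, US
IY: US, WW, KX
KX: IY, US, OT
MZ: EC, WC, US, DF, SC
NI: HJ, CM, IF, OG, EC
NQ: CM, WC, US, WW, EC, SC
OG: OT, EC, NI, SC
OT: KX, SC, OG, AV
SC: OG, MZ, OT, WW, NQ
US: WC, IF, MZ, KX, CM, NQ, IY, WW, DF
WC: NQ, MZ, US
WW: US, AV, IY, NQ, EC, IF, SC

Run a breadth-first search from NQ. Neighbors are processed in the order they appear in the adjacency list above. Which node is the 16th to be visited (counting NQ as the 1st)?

OG

Visit NQ; enqueue CM, WC, US, WW, EC, SC → queue [CM, WC, US, WW, EC, SC]
Visit CM; enqueue IF, HJ, NI → queue [WC, US, WW, EC, SC, IF, HJ, NI]
Visit WC; enqueue MZ → queue [US, WW, EC, SC, IF, HJ, NI, MZ]
Visit US; enqueue KX, IY, DF → queue [WW, EC, SC, IF, HJ, NI, MZ, KX, IY, DF]
Visit WW; enqueue AV → queue [EC, SC, IF, HJ, NI, MZ, KX, IY, DF, AV]
Visit EC; enqueue OG → queue [SC, IF, HJ, NI, MZ, KX, IY, DF, AV, OG]
Visit SC; enqueue OT → queue [IF, HJ, NI, MZ, KX, IY, DF, AV, OG, OT]
Visit IF → queue [HJ, NI, MZ, KX, IY, DF, AV, OG, OT]
Visit HJ → queue [NI, MZ, KX, IY, DF, AV, OG, OT]
Visit NI → queue [MZ, KX, IY, DF, AV, OG, OT]
Visit MZ → queue [KX, IY, DF, AV, OG, OT]
Visit KX → queue [IY, DF, AV, OG, OT]
Visit IY → queue [DF, AV, OG, OT]
Visit DF → queue [AV, OG, OT]
Visit AV → queue [OG, OT]
Visit OG → queue [OT]
Visit OT → queue []

Visit order: NQ, CM, WC, US, WW, EC, SC, IF, HJ, NI, MZ, KX, IY, DF, AV, OG, OT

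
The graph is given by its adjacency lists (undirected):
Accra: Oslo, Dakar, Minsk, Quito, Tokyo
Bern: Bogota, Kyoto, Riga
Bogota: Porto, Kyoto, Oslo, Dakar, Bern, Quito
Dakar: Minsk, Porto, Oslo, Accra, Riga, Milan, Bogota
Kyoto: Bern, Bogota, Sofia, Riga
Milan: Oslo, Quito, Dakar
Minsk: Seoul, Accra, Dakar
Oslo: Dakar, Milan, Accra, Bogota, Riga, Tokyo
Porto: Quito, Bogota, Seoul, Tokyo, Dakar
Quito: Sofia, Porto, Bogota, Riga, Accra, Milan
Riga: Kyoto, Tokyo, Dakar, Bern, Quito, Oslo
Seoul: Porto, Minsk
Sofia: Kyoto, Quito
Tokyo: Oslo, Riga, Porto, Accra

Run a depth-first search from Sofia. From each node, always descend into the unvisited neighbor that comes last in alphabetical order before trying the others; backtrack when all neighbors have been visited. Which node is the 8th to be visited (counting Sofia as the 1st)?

Visit Sofia
Sofia → Quito
Quito → Riga
Riga → Tokyo
Tokyo → Porto
Porto → Seoul
Seoul → Minsk
Minsk → Dakar
Dakar → Oslo
Oslo → Milan
Oslo → Bogota
Bogota → Kyoto
Kyoto → Bern
Oslo → Accra

Visit order: Sofia, Quito, Riga, Tokyo, Porto, Seoul, Minsk, Dakar, Oslo, Milan, Bogota, Kyoto, Bern, Accra

Dakar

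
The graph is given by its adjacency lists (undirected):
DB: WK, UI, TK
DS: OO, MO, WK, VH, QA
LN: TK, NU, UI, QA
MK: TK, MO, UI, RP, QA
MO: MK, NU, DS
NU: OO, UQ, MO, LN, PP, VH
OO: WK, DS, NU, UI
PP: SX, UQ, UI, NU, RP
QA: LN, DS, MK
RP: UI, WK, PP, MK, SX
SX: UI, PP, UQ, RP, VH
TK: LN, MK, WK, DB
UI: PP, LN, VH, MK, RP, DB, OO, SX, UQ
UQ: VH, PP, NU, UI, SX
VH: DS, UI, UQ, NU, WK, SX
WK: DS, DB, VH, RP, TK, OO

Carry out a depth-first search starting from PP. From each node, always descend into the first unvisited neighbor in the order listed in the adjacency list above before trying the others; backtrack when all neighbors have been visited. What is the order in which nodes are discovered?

PP, SX, UI, LN, TK, MK, MO, NU, OO, WK, DS, VH, UQ, QA, DB, RP

Visit PP
PP → SX
SX → UI
UI → LN
LN → TK
TK → MK
MK → MO
MO → NU
NU → OO
OO → WK
WK → DS
DS → VH
VH → UQ
DS → QA
WK → DB
WK → RP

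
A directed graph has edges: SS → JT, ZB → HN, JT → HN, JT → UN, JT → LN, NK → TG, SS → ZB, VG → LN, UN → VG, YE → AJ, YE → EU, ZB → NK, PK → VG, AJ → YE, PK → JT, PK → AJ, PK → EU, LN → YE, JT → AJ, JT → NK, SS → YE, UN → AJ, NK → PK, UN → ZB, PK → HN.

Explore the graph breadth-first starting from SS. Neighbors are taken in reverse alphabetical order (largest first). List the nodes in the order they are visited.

SS, ZB, YE, JT, NK, HN, EU, AJ, UN, LN, TG, PK, VG

Visit SS; enqueue ZB, YE, JT → queue [ZB, YE, JT]
Visit ZB; enqueue NK, HN → queue [YE, JT, NK, HN]
Visit YE; enqueue EU, AJ → queue [JT, NK, HN, EU, AJ]
Visit JT; enqueue UN, LN → queue [NK, HN, EU, AJ, UN, LN]
Visit NK; enqueue TG, PK → queue [HN, EU, AJ, UN, LN, TG, PK]
Visit HN → queue [EU, AJ, UN, LN, TG, PK]
Visit EU → queue [AJ, UN, LN, TG, PK]
Visit AJ → queue [UN, LN, TG, PK]
Visit UN; enqueue VG → queue [LN, TG, PK, VG]
Visit LN → queue [TG, PK, VG]
Visit TG → queue [PK, VG]
Visit PK → queue [VG]
Visit VG → queue []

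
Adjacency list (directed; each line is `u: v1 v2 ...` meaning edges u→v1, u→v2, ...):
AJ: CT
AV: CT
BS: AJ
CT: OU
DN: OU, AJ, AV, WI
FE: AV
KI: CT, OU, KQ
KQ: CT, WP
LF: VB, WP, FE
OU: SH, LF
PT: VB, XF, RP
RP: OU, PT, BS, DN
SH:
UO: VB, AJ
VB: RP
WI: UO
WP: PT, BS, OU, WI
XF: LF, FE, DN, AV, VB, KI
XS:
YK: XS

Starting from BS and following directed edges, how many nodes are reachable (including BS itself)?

BFS from BS visits: BS, AJ, CT, OU, SH, LF, VB, WP, FE, RP, PT, WI, AV, DN, XF, UO, KI, KQ
Reachable nodes: 18 of 20 total.

18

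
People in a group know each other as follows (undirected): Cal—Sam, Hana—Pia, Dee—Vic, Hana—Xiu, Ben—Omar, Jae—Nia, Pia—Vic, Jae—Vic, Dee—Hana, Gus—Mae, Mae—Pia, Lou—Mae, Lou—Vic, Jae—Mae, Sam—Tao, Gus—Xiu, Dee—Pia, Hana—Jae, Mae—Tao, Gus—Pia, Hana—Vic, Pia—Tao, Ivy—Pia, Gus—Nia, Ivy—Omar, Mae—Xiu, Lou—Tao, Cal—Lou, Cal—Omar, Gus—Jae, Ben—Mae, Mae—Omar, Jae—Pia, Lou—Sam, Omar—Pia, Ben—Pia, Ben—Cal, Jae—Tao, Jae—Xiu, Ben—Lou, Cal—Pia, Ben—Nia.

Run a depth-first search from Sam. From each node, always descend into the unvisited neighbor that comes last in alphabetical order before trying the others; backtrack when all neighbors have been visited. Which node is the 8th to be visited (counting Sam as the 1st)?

Jae

Visit Sam
Sam → Tao
Tao → Pia
Pia → Vic
Vic → Lou
Lou → Mae
Mae → Xiu
Xiu → Jae
Jae → Nia
Nia → Gus
Nia → Ben
Ben → Omar
Omar → Ivy
Omar → Cal
Jae → Hana
Hana → Dee

Visit order: Sam, Tao, Pia, Vic, Lou, Mae, Xiu, Jae, Nia, Gus, Ben, Omar, Ivy, Cal, Hana, Dee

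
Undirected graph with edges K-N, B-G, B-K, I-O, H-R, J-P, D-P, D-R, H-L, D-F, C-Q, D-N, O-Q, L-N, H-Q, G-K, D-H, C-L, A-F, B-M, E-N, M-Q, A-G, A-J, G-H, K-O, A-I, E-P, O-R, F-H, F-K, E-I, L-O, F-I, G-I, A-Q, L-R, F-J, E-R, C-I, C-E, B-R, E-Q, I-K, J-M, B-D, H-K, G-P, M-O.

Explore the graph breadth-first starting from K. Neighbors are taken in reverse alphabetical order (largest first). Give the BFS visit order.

Visit K; enqueue O, N, I, H, G, F, B → queue [O, N, I, H, G, F, B]
Visit O; enqueue R, Q, M, L → queue [N, I, H, G, F, B, R, Q, M, L]
Visit N; enqueue E, D → queue [I, H, G, F, B, R, Q, M, L, E, D]
Visit I; enqueue C, A → queue [H, G, F, B, R, Q, M, L, E, D, C, A]
Visit H → queue [G, F, B, R, Q, M, L, E, D, C, A]
Visit G; enqueue P → queue [F, B, R, Q, M, L, E, D, C, A, P]
Visit F; enqueue J → queue [B, R, Q, M, L, E, D, C, A, P, J]
Visit B → queue [R, Q, M, L, E, D, C, A, P, J]
Visit R → queue [Q, M, L, E, D, C, A, P, J]
Visit Q → queue [M, L, E, D, C, A, P, J]
Visit M → queue [L, E, D, C, A, P, J]
Visit L → queue [E, D, C, A, P, J]
Visit E → queue [D, C, A, P, J]
Visit D → queue [C, A, P, J]
Visit C → queue [A, P, J]
Visit A → queue [P, J]
Visit P → queue [J]
Visit J → queue []

K, O, N, I, H, G, F, B, R, Q, M, L, E, D, C, A, P, J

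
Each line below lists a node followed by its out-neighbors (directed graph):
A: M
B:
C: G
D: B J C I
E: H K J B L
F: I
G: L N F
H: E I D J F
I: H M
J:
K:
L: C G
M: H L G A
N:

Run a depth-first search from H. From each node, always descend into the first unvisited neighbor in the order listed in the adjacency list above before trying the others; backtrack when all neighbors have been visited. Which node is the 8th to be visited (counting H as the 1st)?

G

Visit H
H → E
E → K
E → J
E → B
E → L
L → C
C → G
G → N
G → F
F → I
I → M
M → A
H → D

Visit order: H, E, K, J, B, L, C, G, N, F, I, M, A, D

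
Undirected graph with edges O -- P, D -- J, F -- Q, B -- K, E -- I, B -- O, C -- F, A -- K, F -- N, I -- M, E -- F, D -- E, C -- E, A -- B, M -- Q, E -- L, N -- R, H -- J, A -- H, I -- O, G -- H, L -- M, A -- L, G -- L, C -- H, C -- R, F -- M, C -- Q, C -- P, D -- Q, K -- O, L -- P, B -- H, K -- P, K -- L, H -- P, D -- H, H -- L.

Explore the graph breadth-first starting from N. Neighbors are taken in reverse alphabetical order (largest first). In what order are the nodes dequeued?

Visit N; enqueue R, F → queue [R, F]
Visit R; enqueue C → queue [F, C]
Visit F; enqueue Q, M, E → queue [C, Q, M, E]
Visit C; enqueue P, H → queue [Q, M, E, P, H]
Visit Q; enqueue D → queue [M, E, P, H, D]
Visit M; enqueue L, I → queue [E, P, H, D, L, I]
Visit E → queue [P, H, D, L, I]
Visit P; enqueue O, K → queue [H, D, L, I, O, K]
Visit H; enqueue J, G, B, A → queue [D, L, I, O, K, J, G, B, A]
Visit D → queue [L, I, O, K, J, G, B, A]
Visit L → queue [I, O, K, J, G, B, A]
Visit I → queue [O, K, J, G, B, A]
Visit O → queue [K, J, G, B, A]
Visit K → queue [J, G, B, A]
Visit J → queue [G, B, A]
Visit G → queue [B, A]
Visit B → queue [A]
Visit A → queue []

N -> R -> F -> C -> Q -> M -> E -> P -> H -> D -> L -> I -> O -> K -> J -> G -> B -> A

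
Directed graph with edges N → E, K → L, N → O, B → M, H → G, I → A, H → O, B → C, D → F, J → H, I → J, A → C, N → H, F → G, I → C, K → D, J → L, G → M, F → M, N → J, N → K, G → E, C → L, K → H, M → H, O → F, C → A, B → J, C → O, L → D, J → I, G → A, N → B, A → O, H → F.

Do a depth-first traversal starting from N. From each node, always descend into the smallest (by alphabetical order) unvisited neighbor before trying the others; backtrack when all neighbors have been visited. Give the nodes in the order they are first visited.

N → B → C → A → O → F → G → E → M → H → L → D → J → I → K

Visit N
N → B
B → C
C → A
A → O
O → F
F → G
G → E
G → M
M → H
C → L
L → D
B → J
J → I
N → K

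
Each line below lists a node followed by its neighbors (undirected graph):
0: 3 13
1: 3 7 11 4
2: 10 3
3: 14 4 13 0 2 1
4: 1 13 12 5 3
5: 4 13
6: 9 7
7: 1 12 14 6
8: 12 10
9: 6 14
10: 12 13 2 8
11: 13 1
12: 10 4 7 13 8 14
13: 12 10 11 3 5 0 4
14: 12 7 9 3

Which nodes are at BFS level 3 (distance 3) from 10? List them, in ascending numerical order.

Level 0: 10
Level 1: 2, 8, 12, 13
Level 2: 0, 3, 4, 5, 7, 11, 14
Level 3: 1, 6, 9

1, 6, 9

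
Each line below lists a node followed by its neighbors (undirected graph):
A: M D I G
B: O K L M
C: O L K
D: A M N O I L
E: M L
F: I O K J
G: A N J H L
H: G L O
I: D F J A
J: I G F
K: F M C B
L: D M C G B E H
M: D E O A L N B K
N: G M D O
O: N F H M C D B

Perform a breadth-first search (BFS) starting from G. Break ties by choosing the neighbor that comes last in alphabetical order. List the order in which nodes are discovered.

Visit G; enqueue N, L, J, H, A → queue [N, L, J, H, A]
Visit N; enqueue O, M, D → queue [L, J, H, A, O, M, D]
Visit L; enqueue E, C, B → queue [J, H, A, O, M, D, E, C, B]
Visit J; enqueue I, F → queue [H, A, O, M, D, E, C, B, I, F]
Visit H → queue [A, O, M, D, E, C, B, I, F]
Visit A → queue [O, M, D, E, C, B, I, F]
Visit O → queue [M, D, E, C, B, I, F]
Visit M; enqueue K → queue [D, E, C, B, I, F, K]
Visit D → queue [E, C, B, I, F, K]
Visit E → queue [C, B, I, F, K]
Visit C → queue [B, I, F, K]
Visit B → queue [I, F, K]
Visit I → queue [F, K]
Visit F → queue [K]
Visit K → queue []

G, N, L, J, H, A, O, M, D, E, C, B, I, F, K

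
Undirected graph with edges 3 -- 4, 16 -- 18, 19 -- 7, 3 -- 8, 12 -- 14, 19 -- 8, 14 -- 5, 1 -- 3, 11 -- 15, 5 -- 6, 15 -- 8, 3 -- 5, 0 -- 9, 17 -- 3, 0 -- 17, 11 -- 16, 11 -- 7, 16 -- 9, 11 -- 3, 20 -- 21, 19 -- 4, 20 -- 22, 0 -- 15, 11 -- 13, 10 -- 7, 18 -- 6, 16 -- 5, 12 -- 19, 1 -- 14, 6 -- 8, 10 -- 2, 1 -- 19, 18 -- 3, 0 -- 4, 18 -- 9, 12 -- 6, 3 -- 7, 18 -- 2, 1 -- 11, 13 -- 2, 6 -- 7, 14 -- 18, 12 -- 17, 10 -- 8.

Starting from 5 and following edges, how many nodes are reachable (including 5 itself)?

BFS from 5 visits: 5, 16, 14, 6, 3, 18, 11, 9, 12, 1, 8, 7, 17, 4, 2, 15, 13, 0, 19, 10
Reachable nodes: 20 of 23 total.

20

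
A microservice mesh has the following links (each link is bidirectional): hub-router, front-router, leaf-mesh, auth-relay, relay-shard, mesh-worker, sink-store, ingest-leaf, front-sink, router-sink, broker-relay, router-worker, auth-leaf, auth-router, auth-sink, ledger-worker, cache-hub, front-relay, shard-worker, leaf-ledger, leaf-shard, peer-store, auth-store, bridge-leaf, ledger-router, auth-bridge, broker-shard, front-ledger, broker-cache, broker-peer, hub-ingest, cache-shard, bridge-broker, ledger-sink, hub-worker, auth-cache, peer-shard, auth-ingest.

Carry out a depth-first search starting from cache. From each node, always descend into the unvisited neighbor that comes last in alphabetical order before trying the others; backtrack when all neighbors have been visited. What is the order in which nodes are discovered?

Visit cache
cache → shard
shard → worker
worker → router
router → sink
sink → store
store → peer
peer → broker
broker → relay
relay → front
front → ledger
ledger → leaf
leaf → mesh
leaf → ingest
ingest → hub
ingest → auth
auth → bridge

cache, shard, worker, router, sink, store, peer, broker, relay, front, ledger, leaf, mesh, ingest, hub, auth, bridge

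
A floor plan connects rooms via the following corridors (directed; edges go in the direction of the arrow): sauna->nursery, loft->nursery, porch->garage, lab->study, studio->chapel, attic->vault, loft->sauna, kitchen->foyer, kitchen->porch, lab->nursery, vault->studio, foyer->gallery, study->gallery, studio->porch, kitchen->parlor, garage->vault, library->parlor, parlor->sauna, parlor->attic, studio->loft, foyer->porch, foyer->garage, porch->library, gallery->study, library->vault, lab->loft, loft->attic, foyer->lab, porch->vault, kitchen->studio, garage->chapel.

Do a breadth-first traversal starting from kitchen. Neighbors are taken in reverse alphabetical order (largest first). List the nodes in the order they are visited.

Visit kitchen; enqueue studio, porch, parlor, foyer → queue [studio, porch, parlor, foyer]
Visit studio; enqueue loft, chapel → queue [porch, parlor, foyer, loft, chapel]
Visit porch; enqueue vault, library, garage → queue [parlor, foyer, loft, chapel, vault, library, garage]
Visit parlor; enqueue sauna, attic → queue [foyer, loft, chapel, vault, library, garage, sauna, attic]
Visit foyer; enqueue lab, gallery → queue [loft, chapel, vault, library, garage, sauna, attic, lab, gallery]
Visit loft; enqueue nursery → queue [chapel, vault, library, garage, sauna, attic, lab, gallery, nursery]
Visit chapel → queue [vault, library, garage, sauna, attic, lab, gallery, nursery]
Visit vault → queue [library, garage, sauna, attic, lab, gallery, nursery]
Visit library → queue [garage, sauna, attic, lab, gallery, nursery]
Visit garage → queue [sauna, attic, lab, gallery, nursery]
Visit sauna → queue [attic, lab, gallery, nursery]
Visit attic → queue [lab, gallery, nursery]
Visit lab; enqueue study → queue [gallery, nursery, study]
Visit gallery → queue [nursery, study]
Visit nursery → queue [study]
Visit study → queue []

kitchen, studio, porch, parlor, foyer, loft, chapel, vault, library, garage, sauna, attic, lab, gallery, nursery, study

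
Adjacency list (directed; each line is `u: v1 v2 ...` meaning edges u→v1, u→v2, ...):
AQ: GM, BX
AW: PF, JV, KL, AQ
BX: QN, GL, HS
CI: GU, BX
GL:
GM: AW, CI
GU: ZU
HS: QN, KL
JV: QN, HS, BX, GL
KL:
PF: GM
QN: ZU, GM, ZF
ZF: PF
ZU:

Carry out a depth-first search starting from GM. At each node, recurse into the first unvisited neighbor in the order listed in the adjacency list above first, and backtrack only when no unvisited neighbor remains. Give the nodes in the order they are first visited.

GM -> AW -> PF -> JV -> QN -> ZU -> ZF -> HS -> KL -> BX -> GL -> AQ -> CI -> GU

Visit GM
GM → AW
AW → PF
AW → JV
JV → QN
QN → ZU
QN → ZF
JV → HS
HS → KL
JV → BX
BX → GL
AW → AQ
GM → CI
CI → GU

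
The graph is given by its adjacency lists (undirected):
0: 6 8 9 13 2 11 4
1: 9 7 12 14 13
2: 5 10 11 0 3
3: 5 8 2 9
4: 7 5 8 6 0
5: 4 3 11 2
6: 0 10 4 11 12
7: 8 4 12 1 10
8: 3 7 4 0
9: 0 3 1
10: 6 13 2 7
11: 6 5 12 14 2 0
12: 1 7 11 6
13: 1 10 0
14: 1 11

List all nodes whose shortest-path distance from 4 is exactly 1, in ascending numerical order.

0, 5, 6, 7, 8

Level 0: 4
Level 1: 0, 5, 6, 7, 8
Level 2: 1, 2, 3, 9, 10, 11, 12, 13
Level 3: 14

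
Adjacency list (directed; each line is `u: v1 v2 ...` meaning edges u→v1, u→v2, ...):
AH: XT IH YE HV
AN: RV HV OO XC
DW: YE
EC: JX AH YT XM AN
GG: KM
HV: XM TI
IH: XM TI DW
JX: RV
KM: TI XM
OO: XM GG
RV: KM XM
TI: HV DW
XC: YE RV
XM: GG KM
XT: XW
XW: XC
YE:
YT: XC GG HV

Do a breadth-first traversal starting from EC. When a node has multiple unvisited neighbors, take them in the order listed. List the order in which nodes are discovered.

Visit EC; enqueue JX, AH, YT, XM, AN → queue [JX, AH, YT, XM, AN]
Visit JX; enqueue RV → queue [AH, YT, XM, AN, RV]
Visit AH; enqueue XT, IH, YE, HV → queue [YT, XM, AN, RV, XT, IH, YE, HV]
Visit YT; enqueue XC, GG → queue [XM, AN, RV, XT, IH, YE, HV, XC, GG]
Visit XM; enqueue KM → queue [AN, RV, XT, IH, YE, HV, XC, GG, KM]
Visit AN; enqueue OO → queue [RV, XT, IH, YE, HV, XC, GG, KM, OO]
Visit RV → queue [XT, IH, YE, HV, XC, GG, KM, OO]
Visit XT; enqueue XW → queue [IH, YE, HV, XC, GG, KM, OO, XW]
Visit IH; enqueue TI, DW → queue [YE, HV, XC, GG, KM, OO, XW, TI, DW]
Visit YE → queue [HV, XC, GG, KM, OO, XW, TI, DW]
Visit HV → queue [XC, GG, KM, OO, XW, TI, DW]
Visit XC → queue [GG, KM, OO, XW, TI, DW]
Visit GG → queue [KM, OO, XW, TI, DW]
Visit KM → queue [OO, XW, TI, DW]
Visit OO → queue [XW, TI, DW]
Visit XW → queue [TI, DW]
Visit TI → queue [DW]
Visit DW → queue []

EC, JX, AH, YT, XM, AN, RV, XT, IH, YE, HV, XC, GG, KM, OO, XW, TI, DW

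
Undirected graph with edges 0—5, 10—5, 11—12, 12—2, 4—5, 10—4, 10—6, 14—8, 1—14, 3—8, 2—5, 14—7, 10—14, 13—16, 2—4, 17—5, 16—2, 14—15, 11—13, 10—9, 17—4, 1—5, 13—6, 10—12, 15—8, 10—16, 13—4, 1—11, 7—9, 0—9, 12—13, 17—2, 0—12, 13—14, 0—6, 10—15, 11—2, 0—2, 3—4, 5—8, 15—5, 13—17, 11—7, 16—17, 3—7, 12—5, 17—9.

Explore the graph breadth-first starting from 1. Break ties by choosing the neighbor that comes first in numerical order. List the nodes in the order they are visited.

1 -> 5 -> 11 -> 14 -> 0 -> 2 -> 4 -> 8 -> 10 -> 12 -> 15 -> 17 -> 7 -> 13 -> 6 -> 9 -> 16 -> 3

Visit 1; enqueue 5, 11, 14 → queue [5, 11, 14]
Visit 5; enqueue 0, 2, 4, 8, 10, 12, 15, 17 → queue [11, 14, 0, 2, 4, 8, 10, 12, 15, 17]
Visit 11; enqueue 7, 13 → queue [14, 0, 2, 4, 8, 10, 12, 15, 17, 7, 13]
Visit 14 → queue [0, 2, 4, 8, 10, 12, 15, 17, 7, 13]
Visit 0; enqueue 6, 9 → queue [2, 4, 8, 10, 12, 15, 17, 7, 13, 6, 9]
Visit 2; enqueue 16 → queue [4, 8, 10, 12, 15, 17, 7, 13, 6, 9, 16]
Visit 4; enqueue 3 → queue [8, 10, 12, 15, 17, 7, 13, 6, 9, 16, 3]
Visit 8 → queue [10, 12, 15, 17, 7, 13, 6, 9, 16, 3]
Visit 10 → queue [12, 15, 17, 7, 13, 6, 9, 16, 3]
Visit 12 → queue [15, 17, 7, 13, 6, 9, 16, 3]
Visit 15 → queue [17, 7, 13, 6, 9, 16, 3]
Visit 17 → queue [7, 13, 6, 9, 16, 3]
Visit 7 → queue [13, 6, 9, 16, 3]
Visit 13 → queue [6, 9, 16, 3]
Visit 6 → queue [9, 16, 3]
Visit 9 → queue [16, 3]
Visit 16 → queue [3]
Visit 3 → queue []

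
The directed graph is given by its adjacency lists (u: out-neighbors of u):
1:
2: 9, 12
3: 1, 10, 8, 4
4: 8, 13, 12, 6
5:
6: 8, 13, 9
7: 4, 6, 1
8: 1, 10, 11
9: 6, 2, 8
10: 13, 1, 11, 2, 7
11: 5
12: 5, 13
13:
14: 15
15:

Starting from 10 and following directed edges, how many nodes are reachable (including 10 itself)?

12

BFS from 10 visits: 10, 13, 1, 11, 2, 7, 5, 9, 12, 4, 6, 8
Reachable nodes: 12 of 15 total.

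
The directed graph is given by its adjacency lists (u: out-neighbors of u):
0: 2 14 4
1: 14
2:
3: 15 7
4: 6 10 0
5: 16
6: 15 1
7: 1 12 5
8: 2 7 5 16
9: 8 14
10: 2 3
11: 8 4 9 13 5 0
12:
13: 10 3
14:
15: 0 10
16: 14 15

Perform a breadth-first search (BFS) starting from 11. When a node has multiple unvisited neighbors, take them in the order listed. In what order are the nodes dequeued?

11, 8, 4, 9, 13, 5, 0, 2, 7, 16, 6, 10, 14, 3, 1, 12, 15

Visit 11; enqueue 8, 4, 9, 13, 5, 0 → queue [8, 4, 9, 13, 5, 0]
Visit 8; enqueue 2, 7, 16 → queue [4, 9, 13, 5, 0, 2, 7, 16]
Visit 4; enqueue 6, 10 → queue [9, 13, 5, 0, 2, 7, 16, 6, 10]
Visit 9; enqueue 14 → queue [13, 5, 0, 2, 7, 16, 6, 10, 14]
Visit 13; enqueue 3 → queue [5, 0, 2, 7, 16, 6, 10, 14, 3]
Visit 5 → queue [0, 2, 7, 16, 6, 10, 14, 3]
Visit 0 → queue [2, 7, 16, 6, 10, 14, 3]
Visit 2 → queue [7, 16, 6, 10, 14, 3]
Visit 7; enqueue 1, 12 → queue [16, 6, 10, 14, 3, 1, 12]
Visit 16; enqueue 15 → queue [6, 10, 14, 3, 1, 12, 15]
Visit 6 → queue [10, 14, 3, 1, 12, 15]
Visit 10 → queue [14, 3, 1, 12, 15]
Visit 14 → queue [3, 1, 12, 15]
Visit 3 → queue [1, 12, 15]
Visit 1 → queue [12, 15]
Visit 12 → queue [15]
Visit 15 → queue []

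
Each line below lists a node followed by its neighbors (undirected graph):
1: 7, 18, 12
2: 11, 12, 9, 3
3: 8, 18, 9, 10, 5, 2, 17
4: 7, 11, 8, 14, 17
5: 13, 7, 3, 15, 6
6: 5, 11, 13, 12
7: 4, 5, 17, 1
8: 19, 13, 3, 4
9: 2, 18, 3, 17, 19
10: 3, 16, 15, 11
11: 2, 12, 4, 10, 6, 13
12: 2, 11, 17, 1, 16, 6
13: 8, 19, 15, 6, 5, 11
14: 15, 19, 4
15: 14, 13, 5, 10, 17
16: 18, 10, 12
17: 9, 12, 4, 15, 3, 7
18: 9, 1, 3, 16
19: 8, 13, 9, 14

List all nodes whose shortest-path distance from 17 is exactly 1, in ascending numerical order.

Level 0: 17
Level 1: 3, 4, 7, 9, 12, 15
Level 2: 1, 2, 5, 6, 8, 10, 11, 13, 14, 16, 18, 19

3, 4, 7, 9, 12, 15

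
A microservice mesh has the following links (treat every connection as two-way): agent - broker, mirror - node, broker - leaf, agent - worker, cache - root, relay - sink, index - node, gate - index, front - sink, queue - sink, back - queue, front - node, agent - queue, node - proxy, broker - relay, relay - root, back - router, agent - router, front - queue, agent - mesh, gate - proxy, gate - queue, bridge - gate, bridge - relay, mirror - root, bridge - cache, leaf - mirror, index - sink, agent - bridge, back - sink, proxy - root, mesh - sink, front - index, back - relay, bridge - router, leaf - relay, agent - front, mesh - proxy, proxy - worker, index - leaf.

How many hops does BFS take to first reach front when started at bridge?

2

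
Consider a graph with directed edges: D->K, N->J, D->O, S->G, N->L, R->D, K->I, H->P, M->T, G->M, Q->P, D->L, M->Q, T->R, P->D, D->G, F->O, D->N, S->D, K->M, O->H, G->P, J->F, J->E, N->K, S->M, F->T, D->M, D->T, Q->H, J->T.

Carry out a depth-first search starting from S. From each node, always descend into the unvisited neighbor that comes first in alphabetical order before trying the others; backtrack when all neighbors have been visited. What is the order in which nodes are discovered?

S, D, G, M, Q, H, P, T, R, K, I, L, N, J, E, F, O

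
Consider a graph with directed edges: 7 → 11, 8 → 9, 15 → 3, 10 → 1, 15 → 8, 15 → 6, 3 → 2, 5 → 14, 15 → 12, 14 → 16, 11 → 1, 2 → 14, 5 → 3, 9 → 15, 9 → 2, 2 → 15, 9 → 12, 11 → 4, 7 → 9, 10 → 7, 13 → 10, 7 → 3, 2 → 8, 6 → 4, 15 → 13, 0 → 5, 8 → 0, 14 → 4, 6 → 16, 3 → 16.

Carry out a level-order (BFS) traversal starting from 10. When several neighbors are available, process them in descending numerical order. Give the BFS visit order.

10 → 7 → 1 → 11 → 9 → 3 → 4 → 15 → 12 → 2 → 16 → 13 → 8 → 6 → 14 → 0 → 5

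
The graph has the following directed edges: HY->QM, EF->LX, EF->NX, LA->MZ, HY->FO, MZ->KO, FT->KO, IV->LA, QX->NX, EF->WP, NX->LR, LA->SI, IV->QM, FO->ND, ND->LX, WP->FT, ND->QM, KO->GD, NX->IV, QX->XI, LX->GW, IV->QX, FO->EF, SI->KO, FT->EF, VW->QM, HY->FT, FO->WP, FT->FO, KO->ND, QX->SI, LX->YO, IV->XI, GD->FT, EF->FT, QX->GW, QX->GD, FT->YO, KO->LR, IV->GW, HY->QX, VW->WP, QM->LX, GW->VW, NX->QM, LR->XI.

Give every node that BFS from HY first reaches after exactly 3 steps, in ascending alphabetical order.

IV, LR, VW

Level 0: HY
Level 1: FO, FT, QM, QX
Level 2: EF, GD, GW, KO, LX, ND, NX, SI, WP, XI, YO
Level 3: IV, LR, VW
Level 4: LA
Level 5: MZ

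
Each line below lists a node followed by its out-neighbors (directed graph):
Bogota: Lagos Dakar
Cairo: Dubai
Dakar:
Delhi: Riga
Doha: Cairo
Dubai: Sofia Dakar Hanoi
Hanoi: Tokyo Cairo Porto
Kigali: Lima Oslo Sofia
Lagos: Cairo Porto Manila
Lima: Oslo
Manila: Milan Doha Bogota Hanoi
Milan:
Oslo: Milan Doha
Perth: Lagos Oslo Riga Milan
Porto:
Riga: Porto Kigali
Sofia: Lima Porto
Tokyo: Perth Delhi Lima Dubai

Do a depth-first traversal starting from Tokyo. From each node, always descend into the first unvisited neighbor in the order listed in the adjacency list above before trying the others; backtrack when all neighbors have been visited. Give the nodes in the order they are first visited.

Tokyo -> Perth -> Lagos -> Cairo -> Dubai -> Sofia -> Lima -> Oslo -> Milan -> Doha -> Porto -> Dakar -> Hanoi -> Manila -> Bogota -> Riga -> Kigali -> Delhi

Visit Tokyo
Tokyo → Perth
Perth → Lagos
Lagos → Cairo
Cairo → Dubai
Dubai → Sofia
Sofia → Lima
Lima → Oslo
Oslo → Milan
Oslo → Doha
Sofia → Porto
Dubai → Dakar
Dubai → Hanoi
Lagos → Manila
Manila → Bogota
Perth → Riga
Riga → Kigali
Tokyo → Delhi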